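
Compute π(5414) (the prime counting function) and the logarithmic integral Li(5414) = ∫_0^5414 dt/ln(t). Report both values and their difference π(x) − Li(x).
π(5414) = 714;  Li(5414) ≈ 732.66;  π(x) − Li(x) ≈ -18.66.

Direct count of primes ≤ 5414 gives π(5414) = 714. Numerical evaluation of the logarithmic integral gives Li(5414) ≈ 732.66. The difference π(x) − Li(x) ≈ -18.66 is typically negative for small/moderate x (Li(x) overestimates), though Littlewood's theorem shows this sign changes infinitely often.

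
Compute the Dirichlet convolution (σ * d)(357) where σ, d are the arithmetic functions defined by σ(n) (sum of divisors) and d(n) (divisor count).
(σ * d)(357) = 1200

Divisors of 357: [1, 3, 7, 17, 21, 51, 119, 357]. For each d | 357:
  d = 1: σ(1) · d(357/1) = 1 · 8 = 8
  d = 3: σ(3) · d(357/3) = 4 · 4 = 16
  d = 7: σ(7) · d(357/7) = 8 · 4 = 32
  d = 17: σ(17) · d(357/17) = 18 · 4 = 72
  d = 21: σ(21) · d(357/21) = 32 · 2 = 64
  d = 51: σ(51) · d(357/51) = 72 · 2 = 144
  d = 119: σ(119) · d(357/119) = 144 · 2 = 288
  d = 357: σ(357) · d(357/357) = 576 · 1 = 576
Summing: (σ * d)(357) = 8 + 16 + 32 + 72 + 64 + 144 + 288 + 576 = 1200.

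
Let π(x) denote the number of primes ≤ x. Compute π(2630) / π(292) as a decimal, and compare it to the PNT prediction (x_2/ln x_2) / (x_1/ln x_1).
π(2630)/π(292) = 381/61 ≈ 6.2459;  PNT prediction ≈ 6.4929.

π(292) = 61 and π(2630) = 381, so π(2630)/π(292) ≈ 6.2459. The PNT-predicted ratio is (2630/ln(2630)) / (292/ln(292)) ≈ 6.4929. The two agree to within a few percent, as expected.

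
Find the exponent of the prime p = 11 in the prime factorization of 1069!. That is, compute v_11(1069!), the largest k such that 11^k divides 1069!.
v_11(1069!) = 105

Legendre's formula: v_p(n!) = Σ_{k ≥ 1} ⌊n / p^k⌋. For p = 11, n = 1069, the terms are:
  ⌊1069/11^1⌋ = ⌊1069/11⌋ = 97
  ⌊1069/11^2⌋ = ⌊1069/121⌋ = 8
(the next term ⌊1069/11^3⌋ = 0, terminating the sum). Summing: v_11(1069!) = 97 + 8 = 105.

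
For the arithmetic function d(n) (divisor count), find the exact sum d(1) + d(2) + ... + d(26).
Σ_{n ≤ 26} d(n) = 91

Compute d(n) for each 1 ≤ n ≤ 26: d(1) = 1, d(2) = 2, d(3) = 2, d(4) = 3, d(5) = 2, d(6) = 4, d(7) = 2, d(8) = 4, d(9) = 3, d(10) = 4, d(11) = 2, d(12) = 6, d(13) = 2, d(14) = 4, d(15) = 4, d(16) = 5, d(17) = 2, d(18) = 6, d(19) = 2, d(20) = 6, d(21) = 4, d(22) = 4, d(23) = 2, d(24) = 8, d(25) = 3, d(26) = 4. Summing all 26 values: 91. (Dirichlet's divisor formula: Σ_{n ≤ x} d(n) = x ln(x) + (2γ − 1) x + O(√x). For x = 26, the asymptotic estimate is ≈ 88.73.)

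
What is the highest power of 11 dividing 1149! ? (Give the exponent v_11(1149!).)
v_11(1149!) = 113

Legendre's formula: v_p(n!) = Σ_{k ≥ 1} ⌊n / p^k⌋. For p = 11, n = 1149, the terms are:
  ⌊1149/11^1⌋ = ⌊1149/11⌋ = 104
  ⌊1149/11^2⌋ = ⌊1149/121⌋ = 9
(the next term ⌊1149/11^3⌋ = 0, terminating the sum). Summing: v_11(1149!) = 104 + 9 = 113.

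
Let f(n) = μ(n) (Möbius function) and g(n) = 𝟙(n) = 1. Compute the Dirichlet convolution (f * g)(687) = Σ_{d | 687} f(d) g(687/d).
(μ * 𝟙)(687) = 0

Divisors of 687: [1, 3, 229, 687]. For each d | 687:
  d = 1: μ(1) · 𝟙(687/1) = 1 · 1 = 1
  d = 3: μ(3) · 𝟙(687/3) = -1 · 1 = -1
  d = 229: μ(229) · 𝟙(687/229) = -1 · 1 = -1
  d = 687: μ(687) · 𝟙(687/687) = 1 · 1 = 1
Summing: (μ * 𝟙)(687) = 1 + -1 + -1 + 1 = 0.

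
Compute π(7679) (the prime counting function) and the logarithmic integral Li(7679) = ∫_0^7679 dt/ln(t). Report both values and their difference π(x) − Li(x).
π(7679) = 973;  Li(7679) ≈ 990.62;  π(x) − Li(x) ≈ -17.62.

Direct count of primes ≤ 7679 gives π(7679) = 973. Numerical evaluation of the logarithmic integral gives Li(7679) ≈ 990.62. The difference π(x) − Li(x) ≈ -17.62 is typically negative for small/moderate x (Li(x) overestimates), though Littlewood's theorem shows this sign changes infinitely often.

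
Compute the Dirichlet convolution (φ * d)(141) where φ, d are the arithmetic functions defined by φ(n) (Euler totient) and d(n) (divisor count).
(φ * d)(141) = 192

Divisors of 141: [1, 3, 47, 141]. For each d | 141:
  d = 1: φ(1) · d(141/1) = 1 · 4 = 4
  d = 3: φ(3) · d(141/3) = 2 · 2 = 4
  d = 47: φ(47) · d(141/47) = 46 · 2 = 92
  d = 141: φ(141) · d(141/141) = 92 · 1 = 92
Summing: (φ * d)(141) = 4 + 4 + 92 + 92 = 192.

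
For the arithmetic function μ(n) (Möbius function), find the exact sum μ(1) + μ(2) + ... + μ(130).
Σ_{n ≤ 130} μ(n) = -2

Compute μ(n) for each 1 ≤ n ≤ 130: μ(1) = 1, μ(2) = -1, μ(3) = -1, μ(4) = 0, μ(5) = -1, μ(6) = 1, μ(7) = -1, μ(8) = 0, μ(9) = 0, μ(10) = 1, μ(11) = -1, μ(12) = 0, μ(13) = -1, μ(14) = 1, μ(15) = 1, μ(16) = 0, μ(17) = -1, μ(18) = 0, μ(19) = -1, μ(20) = 0, μ(21) = 1, μ(22) = 1, μ(23) = -1, μ(24) = 0, μ(25) = 0, μ(26) = 1, μ(27) = 0, μ(28) = 0, μ(29) = -1, μ(30) = -1, μ(31) = -1, μ(32) = 0, μ(33) = 1, μ(34) = 1, μ(35) = 1, μ(36) = 0, μ(37) = -1, μ(38) = 1, μ(39) = 1, μ(40) = 0, μ(41) = -1, μ(42) = -1, μ(43) = -1, μ(44) = 0, μ(45) = 0, μ(46) = 1, μ(47) = -1, μ(48) = 0, μ(49) = 0, μ(50) = 0, μ(51) = 1, μ(52) = 0, μ(53) = -1, μ(54) = 0, μ(55) = 1, μ(56) = 0, μ(57) = 1, μ(58) = 1, μ(59) = -1, μ(60) = 0, μ(61) = -1, μ(62) = 1, μ(63) = 0, μ(64) = 0, μ(65) = 1, μ(66) = -1, μ(67) = -1, μ(68) = 0, μ(69) = 1, μ(70) = -1, μ(71) = -1, μ(72) = 0, μ(73) = -1, μ(74) = 1, μ(75) = 0, μ(76) = 0, μ(77) = 1, μ(78) = -1, μ(79) = -1, μ(80) = 0, μ(81) = 0, μ(82) = 1, μ(83) = -1, μ(84) = 0, μ(85) = 1, μ(86) = 1, μ(87) = 1, μ(88) = 0, μ(89) = -1, μ(90) = 0, μ(91) = 1, μ(92) = 0, μ(93) = 1, μ(94) = 1, μ(95) = 1, μ(96) = 0, μ(97) = -1, μ(98) = 0, μ(99) = 0, μ(100) = 0, μ(101) = -1, μ(102) = -1, μ(103) = -1, μ(104) = 0, μ(105) = -1, μ(106) = 1, μ(107) = -1, μ(108) = 0, μ(109) = -1, μ(110) = -1, μ(111) = 1, μ(112) = 0, μ(113) = -1, μ(114) = -1, μ(115) = 1, μ(116) = 0, μ(117) = 0, μ(118) = 1, μ(119) = 1, μ(120) = 0, μ(121) = 0, μ(122) = 1, μ(123) = 1, μ(124) = 0, μ(125) = 0, μ(126) = 0, μ(127) = -1, μ(128) = 0, μ(129) = 1, μ(130) = -1. Summing all 130 values: -2. (Mertens function M(x) = Σ_{n ≤ x} μ(n); on average M(x) should be small (PNT ⟺ M(x) = o(x)).)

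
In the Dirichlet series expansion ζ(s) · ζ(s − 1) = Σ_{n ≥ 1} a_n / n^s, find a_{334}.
σ(334) = 504

In the product (Σ m^0/m^s)(Σ k / k^s) = Σ (Σ_{d | n} d) / n^s, the coefficient of 1/n^s is σ(n) = Σ_{d | n} d. For n = 334, divisors are [1, 2, 167, 334]; summing: σ(334) = 504.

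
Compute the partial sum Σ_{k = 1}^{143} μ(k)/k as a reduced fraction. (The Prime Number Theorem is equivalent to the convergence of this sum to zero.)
Σ μ(k)/k = 10391887234035457572196499544638378349921869282953777/1669107775099865011251538855274990009561055775533405515

Values of μ(k) for 1 ≤ k ≤ 143: μ(1) = 1, μ(2) = -1, μ(3) = -1, μ(5) = -1, μ(6) = 1, μ(7) = -1, μ(10) = 1, μ(11) = -1, μ(13) = -1, μ(14) = 1, μ(15) = 1, μ(17) = -1, μ(19) = -1, μ(21) = 1, μ(22) = 1, μ(23) = -1, μ(26) = 1, μ(29) = -1, μ(30) = -1, μ(31) = -1, μ(33) = 1, μ(34) = 1, μ(35) = 1, μ(37) = -1, μ(38) = 1, μ(39) = 1, μ(41) = -1, μ(42) = -1, μ(43) = -1, μ(46) = 1, μ(47) = -1, μ(51) = 1, μ(53) = -1, μ(55) = 1, μ(57) = 1, μ(58) = 1, μ(59) = -1, μ(61) = -1, μ(62) = 1, μ(65) = 1, μ(66) = -1, μ(67) = -1, μ(69) = 1, μ(70) = -1, μ(71) = -1, μ(73) = -1, μ(74) = 1, μ(77) = 1, μ(78) = -1, μ(79) = -1, μ(82) = 1, μ(83) = -1, μ(85) = 1, μ(86) = 1, μ(87) = 1, μ(89) = -1, μ(91) = 1, μ(93) = 1, μ(94) = 1, μ(95) = 1, μ(97) = -1, μ(101) = -1, μ(102) = -1, μ(103) = -1, μ(105) = -1, μ(106) = 1, μ(107) = -1, μ(109) = -1, μ(110) = -1, μ(111) = 1, μ(113) = -1, μ(114) = -1, μ(115) = 1, μ(118) = 1, μ(119) = 1, μ(122) = 1, μ(123) = 1, μ(127) = -1, μ(129) = 1, μ(130) = -1, μ(131) = -1, μ(133) = 1, μ(134) = 1, μ(137) = -1, μ(138) = -1, μ(139) = -1, μ(141) = 1, μ(142) = 1, μ(143) = 1, with μ = 0 on non-squarefree integers. Summing μ(k)/k for k where μ(k) ≠ 0 gives 10391887234035457572196499544638378349921869282953777/1669107775099865011251538855274990009561055775533405515 ≈ 0.0062. (PNT ⟺ this sum → 0 as n → ∞.)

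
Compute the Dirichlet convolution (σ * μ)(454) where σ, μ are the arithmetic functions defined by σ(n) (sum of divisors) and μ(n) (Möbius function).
(σ * μ)(454) = 454

Divisors of 454: [1, 2, 227, 454]. For each d | 454:
  d = 1: σ(1) · μ(454/1) = 1 · 1 = 1
  d = 2: σ(2) · μ(454/2) = 3 · -1 = -3
  d = 227: σ(227) · μ(454/227) = 228 · -1 = -228
  d = 454: σ(454) · μ(454/454) = 684 · 1 = 684
Summing: (σ * μ)(454) = 1 + -3 + -228 + 684 = 454.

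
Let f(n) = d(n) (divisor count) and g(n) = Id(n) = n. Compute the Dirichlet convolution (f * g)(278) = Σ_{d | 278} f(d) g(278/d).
(d * Id)(278) = 564

Divisors of 278: [1, 2, 139, 278]. For each d | 278:
  d = 1: d(1) · Id(278/1) = 1 · 278 = 278
  d = 2: d(2) · Id(278/2) = 2 · 139 = 278
  d = 139: d(139) · Id(278/139) = 2 · 2 = 4
  d = 278: d(278) · Id(278/278) = 4 · 1 = 4
Summing: (d * Id)(278) = 278 + 278 + 4 + 4 = 564.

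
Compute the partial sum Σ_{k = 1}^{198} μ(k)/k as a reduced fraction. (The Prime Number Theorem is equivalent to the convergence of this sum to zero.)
Σ μ(k)/k = -10619956756869560313065816620548852142822454316540788251493888218559666579195/412585138412243404033282153204433423786722919328407878608465087271542530344602

Values of μ(k) for 1 ≤ k ≤ 198: μ(1) = 1, μ(2) = -1, μ(3) = -1, μ(5) = -1, μ(6) = 1, μ(7) = -1, μ(10) = 1, μ(11) = -1, μ(13) = -1, μ(14) = 1, μ(15) = 1, μ(17) = -1, μ(19) = -1, μ(21) = 1, μ(22) = 1, μ(23) = -1, μ(26) = 1, μ(29) = -1, μ(30) = -1, μ(31) = -1, μ(33) = 1, μ(34) = 1, μ(35) = 1, μ(37) = -1, μ(38) = 1, μ(39) = 1, μ(41) = -1, μ(42) = -1, μ(43) = -1, μ(46) = 1, μ(47) = -1, μ(51) = 1, μ(53) = -1, μ(55) = 1, μ(57) = 1, μ(58) = 1, μ(59) = -1, μ(61) = -1, μ(62) = 1, μ(65) = 1, μ(66) = -1, μ(67) = -1, μ(69) = 1, μ(70) = -1, μ(71) = -1, μ(73) = -1, μ(74) = 1, μ(77) = 1, μ(78) = -1, μ(79) = -1, μ(82) = 1, μ(83) = -1, μ(85) = 1, μ(86) = 1, μ(87) = 1, μ(89) = -1, μ(91) = 1, μ(93) = 1, μ(94) = 1, μ(95) = 1, μ(97) = -1, μ(101) = -1, μ(102) = -1, μ(103) = -1, μ(105) = -1, μ(106) = 1, μ(107) = -1, μ(109) = -1, μ(110) = -1, μ(111) = 1, μ(113) = -1, μ(114) = -1, μ(115) = 1, μ(118) = 1, μ(119) = 1, μ(122) = 1, μ(123) = 1, μ(127) = -1, μ(129) = 1, μ(130) = -1, μ(131) = -1, μ(133) = 1, μ(134) = 1, μ(137) = -1, μ(138) = -1, μ(139) = -1, μ(141) = 1, μ(142) = 1, μ(143) = 1, μ(145) = 1, μ(146) = 1, μ(149) = -1, μ(151) = -1, μ(154) = -1, μ(155) = 1, μ(157) = -1, μ(158) = 1, μ(159) = 1, μ(161) = 1, μ(163) = -1, μ(165) = -1, μ(166) = 1, μ(167) = -1, μ(170) = -1, μ(173) = -1, μ(174) = -1, μ(177) = 1, μ(178) = 1, μ(179) = -1, μ(181) = -1, μ(182) = -1, μ(183) = 1, μ(185) = 1, μ(186) = -1, μ(187) = 1, μ(190) = -1, μ(191) = -1, μ(193) = -1, μ(194) = 1, μ(195) = -1, μ(197) = -1, with μ = 0 on non-squarefree integers. Summing μ(k)/k for k where μ(k) ≠ 0 gives -10619956756869560313065816620548852142822454316540788251493888218559666579195/412585138412243404033282153204433423786722919328407878608465087271542530344602 ≈ -0.0257. (PNT ⟺ this sum → 0 as n → ∞.)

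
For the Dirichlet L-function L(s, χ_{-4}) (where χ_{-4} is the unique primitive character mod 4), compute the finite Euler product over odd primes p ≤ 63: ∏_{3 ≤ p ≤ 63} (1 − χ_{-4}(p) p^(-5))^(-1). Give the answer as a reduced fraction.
∏ = 478212334295798677259125227573990358291095208018494528428976877948999059062284551009530475199/480056794509206891424767146601704797711651986953735424570384919662551238689346859653136384000

The odd primes p ≤ 63 are [3, 5, 7, 11, 13, 17, 19, 23, 29, 31, 37, 41, 43, 47, 53, 59, 61]. For each, χ(p) = 1 if p ≡ 1 mod 4, χ(p) = −1 if p ≡ 3 mod 4. Taking (1 − χ(p)/p^5)^(-1) = p^5/(p^5 − χ(p)): (1 − (-1)/3^5)^(-1) · (1 − (1)/5^5)^(-1) · (1 − (-1)/7^5)^(-1) · (1 − (-1)/11^5)^(-1) · (1 − (1)/13^5)^(-1) · (1 − (1)/17^5)^(-1) · (1 − (-1)/19^5)^(-1) · (1 − (-1)/23^5)^(-1) · (1 − (1)/29^5)^(-1) · (1 − (-1)/31^5)^(-1) · (1 − (1)/37^5)^(-1) · (1 − (1)/41^5)^(-1) · (1 − (-1)/43^5)^(-1) · (1 − (-1)/47^5)^(-1) · (1 − (1)/53^5)^(-1) · (1 − (-1)/59^5)^(-1) · (1 − (1)/61^5)^(-1) = 478212334295798677259125227573990358291095208018494528428976877948999059062284551009530475199/480056794509206891424767146601704797711651986953735424570384919662551238689346859653136384000.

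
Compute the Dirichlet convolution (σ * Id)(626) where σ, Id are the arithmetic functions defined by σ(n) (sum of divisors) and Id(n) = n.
(σ * Id)(626) = 3135

Divisors of 626: [1, 2, 313, 626]. For each d | 626:
  d = 1: σ(1) · Id(626/1) = 1 · 626 = 626
  d = 2: σ(2) · Id(626/2) = 3 · 313 = 939
  d = 313: σ(313) · Id(626/313) = 314 · 2 = 628
  d = 626: σ(626) · Id(626/626) = 942 · 1 = 942
Summing: (σ * Id)(626) = 626 + 939 + 628 + 942 = 3135.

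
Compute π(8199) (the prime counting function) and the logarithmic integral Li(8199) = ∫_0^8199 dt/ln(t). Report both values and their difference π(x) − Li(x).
π(8199) = 1028;  Li(8199) ≈ 1048.53;  π(x) − Li(x) ≈ -20.53.

Direct count of primes ≤ 8199 gives π(8199) = 1028. Numerical evaluation of the logarithmic integral gives Li(8199) ≈ 1048.53. The difference π(x) − Li(x) ≈ -20.53 is typically negative for small/moderate x (Li(x) overestimates), though Littlewood's theorem shows this sign changes infinitely often.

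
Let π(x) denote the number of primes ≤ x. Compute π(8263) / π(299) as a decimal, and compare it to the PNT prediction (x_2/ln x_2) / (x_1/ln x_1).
π(8263)/π(299) = 1036/62 ≈ 16.7097;  PNT prediction ≈ 17.4659.

π(299) = 62 and π(8263) = 1036, so π(8263)/π(299) ≈ 16.7097. The PNT-predicted ratio is (8263/ln(8263)) / (299/ln(299)) ≈ 17.4659. The two agree to within a few percent, as expected.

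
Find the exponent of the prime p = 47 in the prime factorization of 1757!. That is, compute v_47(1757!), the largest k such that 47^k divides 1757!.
v_47(1757!) = 37

Legendre's formula: v_p(n!) = Σ_{k ≥ 1} ⌊n / p^k⌋. For p = 47, n = 1757, the terms are:
  ⌊1757/47^1⌋ = ⌊1757/47⌋ = 37
(the next term ⌊1757/47^2⌋ = 0, terminating the sum). Summing: v_47(1757!) = 37 = 37.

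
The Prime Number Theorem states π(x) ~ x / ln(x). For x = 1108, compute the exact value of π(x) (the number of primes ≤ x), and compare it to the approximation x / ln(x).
π(1108) = 185;  x/ln(x) ≈ 158.05;  relative error ≈ 14.57%.

Directly count primes up to 1108: π(1108) = 185. The PNT approximation gives 1108/ln(1108) ≈ 1108/7.01031 ≈ 158.05. Relative error (π(x) − x/ln(x)) / π(x) ≈ 14.57%; the approximation is known to undercount slightly (Li(x) is a better estimate).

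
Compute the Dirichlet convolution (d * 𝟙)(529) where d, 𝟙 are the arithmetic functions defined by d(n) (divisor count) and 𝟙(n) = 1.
(d * 𝟙)(529) = 6

Divisors of 529: [1, 23, 529]. For each d | 529:
  d = 1: d(1) · 𝟙(529/1) = 1 · 1 = 1
  d = 23: d(23) · 𝟙(529/23) = 2 · 1 = 2
  d = 529: d(529) · 𝟙(529/529) = 3 · 1 = 3
Summing: (d * 𝟙)(529) = 1 + 2 + 3 = 6.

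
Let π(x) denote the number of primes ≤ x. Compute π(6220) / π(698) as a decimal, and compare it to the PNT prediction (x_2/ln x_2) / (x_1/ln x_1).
π(6220)/π(698) = 809/125 ≈ 6.4720;  PNT prediction ≈ 6.6799.

π(698) = 125 and π(6220) = 809, so π(6220)/π(698) ≈ 6.4720. The PNT-predicted ratio is (6220/ln(6220)) / (698/ln(698)) ≈ 6.6799. The two agree to within a few percent, as expected.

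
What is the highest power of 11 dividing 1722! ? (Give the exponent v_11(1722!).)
v_11(1722!) = 171

Legendre's formula: v_p(n!) = Σ_{k ≥ 1} ⌊n / p^k⌋. For p = 11, n = 1722, the terms are:
  ⌊1722/11^1⌋ = ⌊1722/11⌋ = 156
  ⌊1722/11^2⌋ = ⌊1722/121⌋ = 14
  ⌊1722/11^3⌋ = ⌊1722/1331⌋ = 1
(the next term ⌊1722/11^4⌋ = 0, terminating the sum). Summing: v_11(1722!) = 156 + 14 + 1 = 171.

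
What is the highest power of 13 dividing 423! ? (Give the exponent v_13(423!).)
v_13(423!) = 34

Legendre's formula: v_p(n!) = Σ_{k ≥ 1} ⌊n / p^k⌋. For p = 13, n = 423, the terms are:
  ⌊423/13^1⌋ = ⌊423/13⌋ = 32
  ⌊423/13^2⌋ = ⌊423/169⌋ = 2
(the next term ⌊423/13^3⌋ = 0, terminating the sum). Summing: v_13(423!) = 32 + 2 = 34.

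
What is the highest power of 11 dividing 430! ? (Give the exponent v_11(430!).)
v_11(430!) = 42

Legendre's formula: v_p(n!) = Σ_{k ≥ 1} ⌊n / p^k⌋. For p = 11, n = 430, the terms are:
  ⌊430/11^1⌋ = ⌊430/11⌋ = 39
  ⌊430/11^2⌋ = ⌊430/121⌋ = 3
(the next term ⌊430/11^3⌋ = 0, terminating the sum). Summing: v_11(430!) = 39 + 3 = 42.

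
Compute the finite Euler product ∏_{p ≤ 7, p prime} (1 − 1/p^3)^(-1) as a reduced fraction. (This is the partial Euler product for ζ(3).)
∏ = 18375/15314

The primes p ≤ 7 are [2, 3, 5, 7]. For each prime, (1 − 1/p^3)^(-1) = p^3 / (p^3 − 1). The product is (1 − 1/2^3)^(-1), (1 − 1/3^3)^(-1), (1 − 1/5^3)^(-1), (1 − 1/7^3)^(-1) = ∏ p^3 / (p^3 − 1) = 18375/15314.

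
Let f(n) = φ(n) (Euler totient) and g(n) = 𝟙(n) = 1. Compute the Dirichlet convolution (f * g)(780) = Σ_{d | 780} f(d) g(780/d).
(φ * 𝟙)(780) = 780

Divisors of 780: [1, 2, 3, 4, 5, 6, 10, 12, 13, 15, 20, 26, 30, 39, 52, 60, 65, 78, 130, 156, 195, 260, 390, 780]. For each d | 780:
  d = 1: φ(1) · 𝟙(780/1) = 1 · 1 = 1
  d = 2: φ(2) · 𝟙(780/2) = 1 · 1 = 1
  d = 3: φ(3) · 𝟙(780/3) = 2 · 1 = 2
  d = 4: φ(4) · 𝟙(780/4) = 2 · 1 = 2
  d = 5: φ(5) · 𝟙(780/5) = 4 · 1 = 4
  d = 6: φ(6) · 𝟙(780/6) = 2 · 1 = 2
  d = 10: φ(10) · 𝟙(780/10) = 4 · 1 = 4
  d = 12: φ(12) · 𝟙(780/12) = 4 · 1 = 4
  d = 13: φ(13) · 𝟙(780/13) = 12 · 1 = 12
  d = 15: φ(15) · 𝟙(780/15) = 8 · 1 = 8
  d = 20: φ(20) · 𝟙(780/20) = 8 · 1 = 8
  d = 26: φ(26) · 𝟙(780/26) = 12 · 1 = 12
  d = 30: φ(30) · 𝟙(780/30) = 8 · 1 = 8
  d = 39: φ(39) · 𝟙(780/39) = 24 · 1 = 24
  d = 52: φ(52) · 𝟙(780/52) = 24 · 1 = 24
  d = 60: φ(60) · 𝟙(780/60) = 16 · 1 = 16
  d = 65: φ(65) · 𝟙(780/65) = 48 · 1 = 48
  d = 78: φ(78) · 𝟙(780/78) = 24 · 1 = 24
  d = 130: φ(130) · 𝟙(780/130) = 48 · 1 = 48
  d = 156: φ(156) · 𝟙(780/156) = 48 · 1 = 48
  d = 195: φ(195) · 𝟙(780/195) = 96 · 1 = 96
  d = 260: φ(260) · 𝟙(780/260) = 96 · 1 = 96
  d = 390: φ(390) · 𝟙(780/390) = 96 · 1 = 96
  d = 780: φ(780) · 𝟙(780/780) = 192 · 1 = 192
Summing: (φ * 𝟙)(780) = 1 + 1 + 2 + 2 + 4 + 2 + 4 + 4 + 12 + 8 + 8 + 12 + 8 + 24 + 24 + 16 + 48 + 24 + 48 + 48 + 96 + 96 + 96 + 192 = 780.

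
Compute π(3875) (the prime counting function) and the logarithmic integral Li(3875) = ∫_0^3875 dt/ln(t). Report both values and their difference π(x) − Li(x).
π(3875) = 536;  Li(3875) ≈ 550.26;  π(x) − Li(x) ≈ -14.26.

Direct count of primes ≤ 3875 gives π(3875) = 536. Numerical evaluation of the logarithmic integral gives Li(3875) ≈ 550.26. The difference π(x) − Li(x) ≈ -14.26 is typically negative for small/moderate x (Li(x) overestimates), though Littlewood's theorem shows this sign changes infinitely often.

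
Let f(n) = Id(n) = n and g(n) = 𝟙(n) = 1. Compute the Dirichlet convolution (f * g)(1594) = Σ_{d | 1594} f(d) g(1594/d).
(Id * 𝟙)(1594) = 2394

Divisors of 1594: [1, 2, 797, 1594]. For each d | 1594:
  d = 1: Id(1) · 𝟙(1594/1) = 1 · 1 = 1
  d = 2: Id(2) · 𝟙(1594/2) = 2 · 1 = 2
  d = 797: Id(797) · 𝟙(1594/797) = 797 · 1 = 797
  d = 1594: Id(1594) · 𝟙(1594/1594) = 1594 · 1 = 1594
Summing: (Id * 𝟙)(1594) = 1 + 2 + 797 + 1594 = 2394.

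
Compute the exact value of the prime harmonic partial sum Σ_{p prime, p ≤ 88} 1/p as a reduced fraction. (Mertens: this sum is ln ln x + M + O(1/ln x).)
Σ 1/p = 475714535349241099037539188841003/267064515689275851355624017992790

π(88) = 23, so the primes ≤ 88 are [2, 3, 5, 7, 11, 13, 17, 19, 23, 29, 31, 37, 41, 43, 47, 53, 59, 61, 67, 71, 73, 79, 83]. Summing 1/p over these primes: 475714535349241099037539188841003/267064515689275851355624017992790 ≈ 1.7813. Mertens estimate ln ln(88) + 0.2615 ≈ 1.7605.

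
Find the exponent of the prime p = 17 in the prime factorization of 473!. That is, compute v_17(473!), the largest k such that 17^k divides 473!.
v_17(473!) = 28

Legendre's formula: v_p(n!) = Σ_{k ≥ 1} ⌊n / p^k⌋. For p = 17, n = 473, the terms are:
  ⌊473/17^1⌋ = ⌊473/17⌋ = 27
  ⌊473/17^2⌋ = ⌊473/289⌋ = 1
(the next term ⌊473/17^3⌋ = 0, terminating the sum). Summing: v_17(473!) = 27 + 1 = 28.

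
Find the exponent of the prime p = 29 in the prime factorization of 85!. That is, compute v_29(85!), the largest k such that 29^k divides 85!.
v_29(85!) = 2

Legendre's formula: v_p(n!) = Σ_{k ≥ 1} ⌊n / p^k⌋. For p = 29, n = 85, the terms are:
  ⌊85/29^1⌋ = ⌊85/29⌋ = 2
(the next term ⌊85/29^2⌋ = 0, terminating the sum). Summing: v_29(85!) = 2 = 2.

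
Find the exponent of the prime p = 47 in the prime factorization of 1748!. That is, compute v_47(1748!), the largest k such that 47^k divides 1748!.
v_47(1748!) = 37

Legendre's formula: v_p(n!) = Σ_{k ≥ 1} ⌊n / p^k⌋. For p = 47, n = 1748, the terms are:
  ⌊1748/47^1⌋ = ⌊1748/47⌋ = 37
(the next term ⌊1748/47^2⌋ = 0, terminating the sum). Summing: v_47(1748!) = 37 = 37.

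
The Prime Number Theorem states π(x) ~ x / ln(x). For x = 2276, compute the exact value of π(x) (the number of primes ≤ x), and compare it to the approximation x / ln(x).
π(2276) = 338;  x/ln(x) ≈ 294.43;  relative error ≈ 12.89%.

Directly count primes up to 2276: π(2276) = 338. The PNT approximation gives 2276/ln(2276) ≈ 2276/7.73017 ≈ 294.43. Relative error (π(x) − x/ln(x)) / π(x) ≈ 12.89%; the approximation is known to undercount slightly (Li(x) is a better estimate).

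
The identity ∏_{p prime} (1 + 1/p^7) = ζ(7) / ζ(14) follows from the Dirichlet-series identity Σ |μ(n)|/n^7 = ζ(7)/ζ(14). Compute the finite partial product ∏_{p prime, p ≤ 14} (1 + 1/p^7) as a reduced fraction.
∏ = 131129952026000311359081292/130052142598591679794453125

The primes p ≤ 14 are [2, 3, 5, 7, 11, 13]. For each, (1 + 1/p^7) = (p^7 + 1)/p^7. Multiplying these fractions over p ∈ [2, 3, 5, 7, 11, 13] gives 131129952026000311359081292/130052142598591679794453125. (In the limit P → ∞ this tends to ζ(7)/ζ(14).)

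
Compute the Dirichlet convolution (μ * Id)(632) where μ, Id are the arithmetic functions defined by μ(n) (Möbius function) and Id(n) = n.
(μ * Id)(632) = 312

Divisors of 632: [1, 2, 4, 8, 79, 158, 316, 632]. For each d | 632:
  d = 1: μ(1) · Id(632/1) = 1 · 632 = 632
  d = 2: μ(2) · Id(632/2) = -1 · 316 = -316
  d = 4: μ(4) · Id(632/4) = 0 · 158 = 0
  d = 8: μ(8) · Id(632/8) = 0 · 79 = 0
  d = 79: μ(79) · Id(632/79) = -1 · 8 = -8
  d = 158: μ(158) · Id(632/158) = 1 · 4 = 4
  d = 316: μ(316) · Id(632/316) = 0 · 2 = 0
  d = 632: μ(632) · Id(632/632) = 0 · 1 = 0
Summing: (μ * Id)(632) = 632 + -316 + 0 + 0 + -8 + 4 + 0 + 0 = 312.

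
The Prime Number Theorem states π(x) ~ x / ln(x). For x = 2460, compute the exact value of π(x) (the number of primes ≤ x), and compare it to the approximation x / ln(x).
π(2460) = 364;  x/ln(x) ≈ 315.06;  relative error ≈ 13.44%.

Directly count primes up to 2460: π(2460) = 364. The PNT approximation gives 2460/ln(2460) ≈ 2460/7.80792 ≈ 315.06. Relative error (π(x) − x/ln(x)) / π(x) ≈ 13.44%; the approximation is known to undercount slightly (Li(x) is a better estimate).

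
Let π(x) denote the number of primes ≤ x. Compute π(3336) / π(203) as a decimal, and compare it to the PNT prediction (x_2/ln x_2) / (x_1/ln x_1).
π(3336)/π(203) = 470/46 ≈ 10.2174;  PNT prediction ≈ 10.7629.

π(203) = 46 and π(3336) = 470, so π(3336)/π(203) ≈ 10.2174. The PNT-predicted ratio is (3336/ln(3336)) / (203/ln(203)) ≈ 10.7629. The two agree to within a few percent, as expected.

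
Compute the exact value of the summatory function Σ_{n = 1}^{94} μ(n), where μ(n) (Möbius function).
Σ_{n ≤ 94} μ(n) = 1

Compute μ(n) for each 1 ≤ n ≤ 94: μ(1) = 1, μ(2) = -1, μ(3) = -1, μ(4) = 0, μ(5) = -1, μ(6) = 1, μ(7) = -1, μ(8) = 0, μ(9) = 0, μ(10) = 1, μ(11) = -1, μ(12) = 0, μ(13) = -1, μ(14) = 1, μ(15) = 1, μ(16) = 0, μ(17) = -1, μ(18) = 0, μ(19) = -1, μ(20) = 0, μ(21) = 1, μ(22) = 1, μ(23) = -1, μ(24) = 0, μ(25) = 0, μ(26) = 1, μ(27) = 0, μ(28) = 0, μ(29) = -1, μ(30) = -1, μ(31) = -1, μ(32) = 0, μ(33) = 1, μ(34) = 1, μ(35) = 1, μ(36) = 0, μ(37) = -1, μ(38) = 1, μ(39) = 1, μ(40) = 0, μ(41) = -1, μ(42) = -1, μ(43) = -1, μ(44) = 0, μ(45) = 0, μ(46) = 1, μ(47) = -1, μ(48) = 0, μ(49) = 0, μ(50) = 0, μ(51) = 1, μ(52) = 0, μ(53) = -1, μ(54) = 0, μ(55) = 1, μ(56) = 0, μ(57) = 1, μ(58) = 1, μ(59) = -1, μ(60) = 0, μ(61) = -1, μ(62) = 1, μ(63) = 0, μ(64) = 0, μ(65) = 1, μ(66) = -1, μ(67) = -1, μ(68) = 0, μ(69) = 1, μ(70) = -1, μ(71) = -1, μ(72) = 0, μ(73) = -1, μ(74) = 1, μ(75) = 0, μ(76) = 0, μ(77) = 1, μ(78) = -1, μ(79) = -1, μ(80) = 0, μ(81) = 0, μ(82) = 1, μ(83) = -1, μ(84) = 0, μ(85) = 1, μ(86) = 1, μ(87) = 1, μ(88) = 0, μ(89) = -1, μ(90) = 0, μ(91) = 1, μ(92) = 0, μ(93) = 1, μ(94) = 1. Summing all 94 values: 1. (Mertens function M(x) = Σ_{n ≤ x} μ(n); on average M(x) should be small (PNT ⟺ M(x) = o(x)).)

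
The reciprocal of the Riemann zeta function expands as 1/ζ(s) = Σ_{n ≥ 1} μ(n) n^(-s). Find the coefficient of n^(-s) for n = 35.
μ(35) = 1

Factor n = 35 = 5 · 7. μ(n) = 0 if any exponent ≥ 2 (not squarefree); otherwise μ(n) = (−1)^{ω(n)} where ω(n) is the number of distinct prime factors. Applying: μ(35) = 1.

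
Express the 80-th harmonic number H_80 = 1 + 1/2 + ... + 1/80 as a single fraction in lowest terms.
H_80 = 4880292608058024066886120358155997/982844219842241906412811281988800

Direct summation: H_80 = 1 + 1/2 + ... + 1/80. The least common denominator is lcm(1, ..., 80) = 32433859254793982911622772305630400; over this denominator the numerator is 32433859254793982911622772305630400 + 16216929627396991455811386152815200 + 10811286418264660970540924101876800 + 8108464813698495727905693076407600 + 6486771850958796582324554461126080 + 5405643209132330485270462050938400 + 4633408464970568987374681757947200 + 4054232406849247863952846538203800 + 3603762139421553656846974700625600 + 3243385925479398291162277230563040 + 2948532659526725719238433845966400 + 2702821604566165242635231025469200 + 2494912250368767916278674792740800 + 2316704232485284493687340878973600 + 2162257283652932194108184820375360 + 2027116203424623931976423269101900 + 1907874073811410759507221900331200 + 1801881069710776828423487350312800 + 1707045223936525416401198542401600 + 1621692962739699145581138615281520 + 1544469488323522995791560585982400 + 1474266329763362859619216922983200 + 1410167793686694909200990100244800 + 1351410802283082621317615512734600 + 1297354370191759316464910892225216 + 1247456125184383958139337396370400 + 1201254046473851218948991566875200 + 1158352116242642246843670439486800 + 1118408939820482169366302493297600 + 1081128641826466097054092410187680 + 1046253524348192997149121687278400 + 1013558101712311965988211634550950 + 982844219842241906412811281988800 + 953937036905705379753610950165600 + 926681692994113797474936351589440 + 900940534855388414211743675156400 + 876590790670107646260074927179200 + 853522611968262708200599271200800 + 831637416789589305426224930913600 + 810846481369849572790569307640760 + 791069737921804461259092007454400 + 772234744161761497895780292991200 + 754275796623115881665645867572800 + 737133164881681429809608461491600 + 720752427884310731369394940125120 + 705083896843347454600495050122400 + 690082111804127295991973878843200 + 675705401141541310658807756367300 + 661915494995795569624954536849600 + 648677185095879658232455446112608 + 635958024603803586502407300110400 + 623728062592191979069668698185200 + 611959608581018545502316458596800 + 600627023236925609474495783437600 + 589706531905345143847686769193280 + 579176058121321123421835219743400 + 569015074645508472133732847467200 + 559204469910241084683151246648800 + 549726428047355642569877496705600 + 540564320913233048527046205093840 + 531702610734327588715127414846400 + 523126762174096498574560843639200 + 514823162774507665263853528660800 + 506779050856155982994105817275475 + 498982450073753583255734958548160 + 491422109921120953206405640994400 + 484087451564089297188399586651200 + 476968518452852689876805475082800 + 470055931228898303066996700081600 + 463340846497056898737468175794720 + 456814919081605393121447497262400 + 450470267427694207105871837578200 + 444299441846492916597572223364800 + 438295395335053823130037463589600 + 432451456730586438821636964075072 + 426761305984131354100299635600400 + 421218951360960817034061977995200 + 415818708394794652713112465456800 + 410555180440430163438262940577600 + 405423240684924786395284653820380 = 161049656065914794207241971819147901, so H_80 = 161049656065914794207241971819147901/32433859254793982911622772305630400; reducing by gcd(161049656065914794207241971819147901, 32433859254793982911622772305630400) = 33 gives 4880292608058024066886120358155997/982844219842241906412811281988800 ≈ 4.96548. (The PNT-adjacent estimate ln(80) + γ ≈ 4.95924 matches within O(1/n).)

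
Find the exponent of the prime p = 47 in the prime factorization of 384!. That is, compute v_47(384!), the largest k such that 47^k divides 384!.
v_47(384!) = 8

Legendre's formula: v_p(n!) = Σ_{k ≥ 1} ⌊n / p^k⌋. For p = 47, n = 384, the terms are:
  ⌊384/47^1⌋ = ⌊384/47⌋ = 8
(the next term ⌊384/47^2⌋ = 0, terminating the sum). Summing: v_47(384!) = 8 = 8.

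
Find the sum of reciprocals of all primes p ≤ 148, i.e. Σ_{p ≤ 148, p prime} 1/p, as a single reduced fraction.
Σ 1/p = 18825509850919239131453102166593625244431364344421618363/10014646650599190067509233131649940057366334653200433090

π(148) = 34, so the primes ≤ 148 are [2, 3, 5, 7, 11, 13, 17, 19, 23, 29, 31, 37, 41, 43, 47, 53, 59, 61, 67, 71, 73, 79, 83, 89, 97, 101, 103, 107, 109, 113, 127, 131, 137, 139]. Summing 1/p over these primes: 18825509850919239131453102166593625244431364344421618363/10014646650599190067509233131649940057366334653200433090 ≈ 1.8798. Mertens estimate ln ln(148) + 0.2615 ≈ 1.8704.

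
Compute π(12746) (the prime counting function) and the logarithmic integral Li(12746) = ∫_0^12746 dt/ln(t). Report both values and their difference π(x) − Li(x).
π(12746) = 1521;  Li(12746) ≈ 1540.27;  π(x) − Li(x) ≈ -19.27.

Direct count of primes ≤ 12746 gives π(12746) = 1521. Numerical evaluation of the logarithmic integral gives Li(12746) ≈ 1540.27. The difference π(x) − Li(x) ≈ -19.27 is typically negative for small/moderate x (Li(x) overestimates), though Littlewood's theorem shows this sign changes infinitely often.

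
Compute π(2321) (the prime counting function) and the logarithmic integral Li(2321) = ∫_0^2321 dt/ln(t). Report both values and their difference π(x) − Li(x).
π(2321) = 344;  Li(2321) ≈ 356.62;  π(x) − Li(x) ≈ -12.62.

Direct count of primes ≤ 2321 gives π(2321) = 344. Numerical evaluation of the logarithmic integral gives Li(2321) ≈ 356.62. The difference π(x) − Li(x) ≈ -12.62 is typically negative for small/moderate x (Li(x) overestimates), though Littlewood's theorem shows this sign changes infinitely often.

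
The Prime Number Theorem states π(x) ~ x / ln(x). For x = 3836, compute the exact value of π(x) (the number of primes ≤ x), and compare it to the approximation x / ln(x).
π(3836) = 532;  x/ln(x) ≈ 464.85;  relative error ≈ 12.62%.

Directly count primes up to 3836: π(3836) = 532. The PNT approximation gives 3836/ln(3836) ≈ 3836/8.25219 ≈ 464.85. Relative error (π(x) − x/ln(x)) / π(x) ≈ 12.62%; the approximation is known to undercount slightly (Li(x) is a better estimate).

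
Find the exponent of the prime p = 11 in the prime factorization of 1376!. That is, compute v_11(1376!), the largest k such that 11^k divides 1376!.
v_11(1376!) = 137

Legendre's formula: v_p(n!) = Σ_{k ≥ 1} ⌊n / p^k⌋. For p = 11, n = 1376, the terms are:
  ⌊1376/11^1⌋ = ⌊1376/11⌋ = 125
  ⌊1376/11^2⌋ = ⌊1376/121⌋ = 11
  ⌊1376/11^3⌋ = ⌊1376/1331⌋ = 1
(the next term ⌊1376/11^4⌋ = 0, terminating the sum). Summing: v_11(1376!) = 125 + 11 + 1 = 137.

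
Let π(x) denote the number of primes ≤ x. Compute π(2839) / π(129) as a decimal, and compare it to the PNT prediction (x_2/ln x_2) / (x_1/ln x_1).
π(2839)/π(129) = 412/31 ≈ 13.2903;  PNT prediction ≈ 13.4512.

π(129) = 31 and π(2839) = 412, so π(2839)/π(129) ≈ 13.2903. The PNT-predicted ratio is (2839/ln(2839)) / (129/ln(129)) ≈ 13.4512. The two agree to within a few percent, as expected.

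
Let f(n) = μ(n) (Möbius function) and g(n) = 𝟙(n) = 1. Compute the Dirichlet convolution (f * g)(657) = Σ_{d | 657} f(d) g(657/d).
(μ * 𝟙)(657) = 0

Divisors of 657: [1, 3, 9, 73, 219, 657]. For each d | 657:
  d = 1: μ(1) · 𝟙(657/1) = 1 · 1 = 1
  d = 3: μ(3) · 𝟙(657/3) = -1 · 1 = -1
  d = 9: μ(9) · 𝟙(657/9) = 0 · 1 = 0
  d = 73: μ(73) · 𝟙(657/73) = -1 · 1 = -1
  d = 219: μ(219) · 𝟙(657/219) = 1 · 1 = 1
  d = 657: μ(657) · 𝟙(657/657) = 0 · 1 = 0
Summing: (μ * 𝟙)(657) = 1 + -1 + 0 + -1 + 1 + 0 = 0.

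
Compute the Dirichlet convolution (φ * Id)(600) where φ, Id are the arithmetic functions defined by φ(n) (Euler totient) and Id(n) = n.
(φ * Id)(600) = 6500

Divisors of 600: [1, 2, 3, 4, 5, 6, 8, 10, 12, 15, 20, 24, 25, 30, 40, 50, 60, 75, 100, 120, 150, 200, 300, 600]. For each d | 600:
  d = 1: φ(1) · Id(600/1) = 1 · 600 = 600
  d = 2: φ(2) · Id(600/2) = 1 · 300 = 300
  d = 3: φ(3) · Id(600/3) = 2 · 200 = 400
  d = 4: φ(4) · Id(600/4) = 2 · 150 = 300
  d = 5: φ(5) · Id(600/5) = 4 · 120 = 480
  d = 6: φ(6) · Id(600/6) = 2 · 100 = 200
  d = 8: φ(8) · Id(600/8) = 4 · 75 = 300
  d = 10: φ(10) · Id(600/10) = 4 · 60 = 240
  d = 12: φ(12) · Id(600/12) = 4 · 50 = 200
  d = 15: φ(15) · Id(600/15) = 8 · 40 = 320
  d = 20: φ(20) · Id(600/20) = 8 · 30 = 240
  d = 24: φ(24) · Id(600/24) = 8 · 25 = 200
  d = 25: φ(25) · Id(600/25) = 20 · 24 = 480
  d = 30: φ(30) · Id(600/30) = 8 · 20 = 160
  d = 40: φ(40) · Id(600/40) = 16 · 15 = 240
  d = 50: φ(50) · Id(600/50) = 20 · 12 = 240
  d = 60: φ(60) · Id(600/60) = 16 · 10 = 160
  d = 75: φ(75) · Id(600/75) = 40 · 8 = 320
  d = 100: φ(100) · Id(600/100) = 40 · 6 = 240
  d = 120: φ(120) · Id(600/120) = 32 · 5 = 160
  d = 150: φ(150) · Id(600/150) = 40 · 4 = 160
  d = 200: φ(200) · Id(600/200) = 80 · 3 = 240
  d = 300: φ(300) · Id(600/300) = 80 · 2 = 160
  d = 600: φ(600) · Id(600/600) = 160 · 1 = 160
Summing: (φ * Id)(600) = 600 + 300 + 400 + 300 + 480 + 200 + 300 + 240 + 200 + 320 + 240 + 200 + 480 + 160 + 240 + 240 + 160 + 320 + 240 + 160 + 160 + 240 + 160 + 160 = 6500.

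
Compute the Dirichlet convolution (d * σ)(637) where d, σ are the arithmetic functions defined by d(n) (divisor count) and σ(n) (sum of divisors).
(d * σ)(637) = 1216

Divisors of 637: [1, 7, 13, 49, 91, 637]. For each d | 637:
  d = 1: d(1) · σ(637/1) = 1 · 798 = 798
  d = 7: d(7) · σ(637/7) = 2 · 112 = 224
  d = 13: d(13) · σ(637/13) = 2 · 57 = 114
  d = 49: d(49) · σ(637/49) = 3 · 14 = 42
  d = 91: d(91) · σ(637/91) = 4 · 8 = 32
  d = 637: d(637) · σ(637/637) = 6 · 1 = 6
Summing: (d * σ)(637) = 798 + 224 + 114 + 42 + 32 + 6 = 1216.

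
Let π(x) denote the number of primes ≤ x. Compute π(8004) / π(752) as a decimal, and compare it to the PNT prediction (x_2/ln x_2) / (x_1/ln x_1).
π(8004)/π(752) = 1007/133 ≈ 7.5714;  PNT prediction ≈ 7.8429.

π(752) = 133 and π(8004) = 1007, so π(8004)/π(752) ≈ 7.5714. The PNT-predicted ratio is (8004/ln(8004)) / (752/ln(752)) ≈ 7.8429. The two agree to within a few percent, as expected.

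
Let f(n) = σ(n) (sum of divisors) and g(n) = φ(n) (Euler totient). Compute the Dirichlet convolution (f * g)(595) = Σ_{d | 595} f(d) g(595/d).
(σ * φ)(595) = 4760

Divisors of 595: [1, 5, 7, 17, 35, 85, 119, 595]. For each d | 595:
  d = 1: σ(1) · φ(595/1) = 1 · 384 = 384
  d = 5: σ(5) · φ(595/5) = 6 · 96 = 576
  d = 7: σ(7) · φ(595/7) = 8 · 64 = 512
  d = 17: σ(17) · φ(595/17) = 18 · 24 = 432
  d = 35: σ(35) · φ(595/35) = 48 · 16 = 768
  d = 85: σ(85) · φ(595/85) = 108 · 6 = 648
  d = 119: σ(119) · φ(595/119) = 144 · 4 = 576
  d = 595: σ(595) · φ(595/595) = 864 · 1 = 864
Summing: (σ * φ)(595) = 384 + 576 + 512 + 432 + 768 + 648 + 576 + 864 = 4760.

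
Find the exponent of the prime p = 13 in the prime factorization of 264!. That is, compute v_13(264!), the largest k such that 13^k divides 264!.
v_13(264!) = 21

Legendre's formula: v_p(n!) = Σ_{k ≥ 1} ⌊n / p^k⌋. For p = 13, n = 264, the terms are:
  ⌊264/13^1⌋ = ⌊264/13⌋ = 20
  ⌊264/13^2⌋ = ⌊264/169⌋ = 1
(the next term ⌊264/13^3⌋ = 0, terminating the sum). Summing: v_13(264!) = 20 + 1 = 21.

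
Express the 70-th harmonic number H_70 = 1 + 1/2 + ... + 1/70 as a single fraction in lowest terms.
H_70 = 42535343474848157886823113473/8801320137209899102584580800

Direct summation: H_70 = 1 + 1/2 + ... + 1/70. The least common denominator is lcm(1, ..., 70) = 79211881234889091923261227200; over this denominator the numerator is 79211881234889091923261227200 + 39605940617444545961630613600 + 26403960411629697307753742400 + 19802970308722272980815306800 + 15842376246977818384652245440 + 13201980205814848653876871200 + 11315983033555584560465889600 + 9901485154361136490407653400 + 8801320137209899102584580800 + 7921188123488909192326122720 + 7201080112262644720296475200 + 6600990102907424326938435600 + 6093221633453007071020094400 + 5657991516777792280232944800 + 5280792082325939461550748480 + 4950742577180568245203826700 + 4659522425581711289603601600 + 4400660068604949551292290400 + 4169046380783636417013748800 + 3960594061744454596163061360 + 3771994344518528186821963200 + 3600540056131322360148237600 + 3443994836299525735793966400 + 3300495051453712163469217800 + 3168475249395563676930449088 + 3046610816726503535510047200 + 2933773379069966367528193600 + 2828995758388896140116472400 + 2731444180513416962871076800 + 2640396041162969730775374240 + 2555221975319002965266491200 + 2475371288590284122601913350 + 2400360037420881573432158400 + 2329761212790855644801800800 + 2263196606711116912093177920 + 2200330034302474775646145200 + 2140861654997002484412465600 + 2084523190391818208506874400 + 2031073877817669023673364800 + 1980297030872227298081530680 + 1931997103289977851786859200 + 1885997172259264093410981600 + 1842136772904397486587470400 + 1800270028065661180074118800 + 1760264027441979820516916160 + 1721997418149762867896983200 + 1685359175210406211133217600 + 1650247525726856081734608900 + 1616569004793654937209412800 + 1584237624697781838465224544 + 1553174141860570429867867200 + 1523305408363251767755023600 + 1494563796884699847608702400 + 1466886689534983183764096800 + 1440216022452528944059295040 + 1414497879194448070058236200 + 1389682126927878805671249600 + 1365722090256708481435538400 + 1342574258218459185140020800 + 1320198020581484865387687120 + 1298555430080149047922315200 + 1277610987659501482633245600 + 1257331448172842728940654400 + 1237685644295142061300956675 + 1218644326690601414204018880 + 1200180018710440786716079200 + 1182266884102822267511361600 + 1164880606395427822400900400 + 1147998278766508578597988800 + 1131598303355558456046588960 = 382818091273633420981408021257, so H_70 = 382818091273633420981408021257/79211881234889091923261227200; reducing by gcd(382818091273633420981408021257, 79211881234889091923261227200) = 9 gives 42535343474848157886823113473/8801320137209899102584580800 ≈ 4.83284. (The PNT-adjacent estimate ln(70) + γ ≈ 4.82571 matches within O(1/n).)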